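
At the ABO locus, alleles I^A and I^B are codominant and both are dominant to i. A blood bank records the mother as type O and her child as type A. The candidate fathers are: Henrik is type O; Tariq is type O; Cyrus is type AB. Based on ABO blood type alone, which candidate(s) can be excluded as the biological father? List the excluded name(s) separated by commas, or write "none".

Henrik, Tariq

A candidate is excluded only if no genotype consistent with his phenotype could produce a type A child with a type O mother.
Henrik (type O): no genotype consistent with that phenotype can produce a type-A child with a type-O mother.
Tariq (type O): no genotype consistent with that phenotype can produce a type-A child with a type-O mother.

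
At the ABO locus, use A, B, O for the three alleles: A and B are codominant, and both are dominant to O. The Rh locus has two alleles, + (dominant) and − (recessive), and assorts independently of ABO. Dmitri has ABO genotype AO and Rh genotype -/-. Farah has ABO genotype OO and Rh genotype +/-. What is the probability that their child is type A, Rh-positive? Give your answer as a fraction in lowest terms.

1/4

ABO cross AO × OO → offspring phenotypes: 1/2 O, 1/2 A.
Rh cross -/- × +/- → 1/2 Rh+, 1/2 Rh-.
Independent loci: P(type A, Rh-positive) = 1/2 × 1/2 = 1/4.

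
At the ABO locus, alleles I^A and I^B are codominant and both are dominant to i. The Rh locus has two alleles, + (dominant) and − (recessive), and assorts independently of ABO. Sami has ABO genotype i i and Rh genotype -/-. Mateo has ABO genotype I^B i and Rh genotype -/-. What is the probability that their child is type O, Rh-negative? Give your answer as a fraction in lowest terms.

1/2

ABO cross i i × I^B i → offspring phenotypes: 1/2 O, 1/2 B.
Rh cross -/- × -/- → 1 Rh-.
Independent loci: P(type O, Rh-negative) = 1/2 × 1 = 1/2.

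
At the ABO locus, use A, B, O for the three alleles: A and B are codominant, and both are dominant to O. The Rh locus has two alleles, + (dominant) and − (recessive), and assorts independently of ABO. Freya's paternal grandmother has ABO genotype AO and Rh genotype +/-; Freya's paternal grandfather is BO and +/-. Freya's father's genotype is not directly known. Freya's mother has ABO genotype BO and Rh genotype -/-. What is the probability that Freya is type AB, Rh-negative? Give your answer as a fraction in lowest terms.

Freya's father's ABO genotype from AO × BO: 1/4 AB, 1/4 AO, 1/4 BO, 1/4 OO.
Crossing each possibility with the mother BO and summing P(type AB): 1/4·1/4 + 1/4·1/4 + 1/4·0 + 1/4·0 = 1/8.
Similarly for Rh via the father's Rh distribution: P(Rh-) = 1/2.
Independent loci: 1/8 × 1/2 = 1/16.

1/16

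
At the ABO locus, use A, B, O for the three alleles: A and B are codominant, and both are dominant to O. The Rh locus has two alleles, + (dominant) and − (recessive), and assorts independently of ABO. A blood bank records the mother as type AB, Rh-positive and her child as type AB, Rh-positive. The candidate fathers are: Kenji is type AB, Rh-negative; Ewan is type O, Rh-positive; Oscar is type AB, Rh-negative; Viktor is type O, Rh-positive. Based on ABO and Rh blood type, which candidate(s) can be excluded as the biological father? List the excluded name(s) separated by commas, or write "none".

Ewan, Viktor

A candidate is excluded only if no genotype consistent with his phenotype could produce a type AB, Rh-positive child with a type AB, Rh-positive mother.
Ewan (type O, Rh+): no genotype consistent with that phenotype can produce a type-AB Rh+ child with a type-AB mother.
Viktor (type O, Rh+): no genotype consistent with that phenotype can produce a type-AB Rh+ child with a type-AB mother.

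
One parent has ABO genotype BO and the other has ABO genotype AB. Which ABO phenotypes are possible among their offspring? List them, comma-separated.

Gametes from BO × AB give offspring ABO genotypes AB, AO, BB, BO, i.e. phenotypes A, B, AB.

A, B, AB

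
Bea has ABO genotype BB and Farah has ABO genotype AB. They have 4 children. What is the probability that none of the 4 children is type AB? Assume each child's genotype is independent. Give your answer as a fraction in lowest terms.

1/16

ABO cross BB × AB → 1/2 B, 1/2 AB.
So P(type AB) = 1/2 per child.
P(not type AB) = 1/2 for one child; (1/2)^4 = 1/16.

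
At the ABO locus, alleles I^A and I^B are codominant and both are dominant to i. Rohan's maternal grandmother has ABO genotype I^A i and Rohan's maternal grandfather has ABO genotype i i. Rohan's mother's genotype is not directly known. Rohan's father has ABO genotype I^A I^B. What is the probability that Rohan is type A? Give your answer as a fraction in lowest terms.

1/2

Rohan's mother's ABO genotype from I^A i × i i: 1/2 I^A i, 1/2 i i.
Crossing each possibility with the father I^A I^B and summing P(type A): 1/2·1/2 + 1/2·1/2 = 1/2.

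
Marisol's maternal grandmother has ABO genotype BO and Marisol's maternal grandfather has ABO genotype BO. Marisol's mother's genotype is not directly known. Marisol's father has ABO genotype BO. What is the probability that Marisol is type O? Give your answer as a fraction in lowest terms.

1/4

Marisol's mother's ABO genotype from BO × BO: 1/4 BB, 1/2 BO, 1/4 OO.
Crossing each possibility with the father BO and summing P(type O): 1/4·0 + 1/2·1/4 + 1/4·1/2 = 1/4.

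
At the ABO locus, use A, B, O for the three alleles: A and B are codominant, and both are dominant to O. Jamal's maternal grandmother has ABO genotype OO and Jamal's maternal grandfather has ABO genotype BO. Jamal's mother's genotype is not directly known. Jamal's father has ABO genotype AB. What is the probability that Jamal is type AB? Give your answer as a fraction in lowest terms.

1/8

Jamal's mother's ABO genotype from OO × BO: 1/2 BO, 1/2 OO.
Crossing each possibility with the father AB and summing P(type AB): 1/2·1/4 + 1/2·0 = 1/8.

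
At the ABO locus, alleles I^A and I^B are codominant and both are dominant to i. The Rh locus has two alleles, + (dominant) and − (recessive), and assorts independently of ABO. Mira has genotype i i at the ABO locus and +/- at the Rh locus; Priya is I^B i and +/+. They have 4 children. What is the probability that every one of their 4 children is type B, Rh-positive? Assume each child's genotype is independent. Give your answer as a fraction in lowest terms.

ABO cross i i × I^B i → 1/2 O, 1/2 B.
Rh cross +/- × +/+ → 1 Rh+; so P(type B, Rh-positive) = 1/2 × 1 = 1/2 per child.
All 4 independent: (1/2)^4 = 1/16.

1/16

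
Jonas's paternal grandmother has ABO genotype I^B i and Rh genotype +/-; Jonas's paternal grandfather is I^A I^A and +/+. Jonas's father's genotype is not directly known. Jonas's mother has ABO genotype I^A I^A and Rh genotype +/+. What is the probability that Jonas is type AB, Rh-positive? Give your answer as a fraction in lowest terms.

Jonas's father's ABO genotype from I^B i × I^A I^A: 1/2 I^A I^B, 1/2 I^A i.
Crossing each possibility with the mother I^A I^A and summing P(type AB): 1/2·1/2 + 1/2·0 = 1/4.
Similarly for Rh via the father's Rh distribution: P(Rh+) = 1.
Independent loci: 1/4 × 1 = 1/4.

1/4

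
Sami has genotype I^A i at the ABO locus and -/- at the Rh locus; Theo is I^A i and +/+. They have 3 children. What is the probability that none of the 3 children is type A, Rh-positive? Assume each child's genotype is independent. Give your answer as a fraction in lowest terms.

1/64

ABO cross I^A i × I^A i → 1/4 O, 3/4 A.
Rh cross -/- × +/+ → 1 Rh+; so P(type A, Rh-positive) = 3/4 × 1 = 3/4 per child.
P(not type A, Rh-positive) = 1/4 for one child; (1/4)^3 = 1/64.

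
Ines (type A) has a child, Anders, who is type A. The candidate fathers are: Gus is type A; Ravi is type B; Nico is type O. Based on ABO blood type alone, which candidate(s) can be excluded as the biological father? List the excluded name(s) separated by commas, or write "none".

A candidate is excluded only if no genotype consistent with his phenotype could produce a type A child with a type A mother.
Every candidate has at least one consistent genotype combination, so none can be excluded.

none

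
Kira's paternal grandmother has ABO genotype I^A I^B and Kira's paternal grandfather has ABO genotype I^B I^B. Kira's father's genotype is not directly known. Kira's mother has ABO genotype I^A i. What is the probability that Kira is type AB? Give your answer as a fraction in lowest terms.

Kira's father's ABO genotype from I^A I^B × I^B I^B: 1/2 I^A I^B, 1/2 I^B I^B.
Crossing each possibility with the mother I^A i and summing P(type AB): 1/2·1/4 + 1/2·1/2 = 3/8.

3/8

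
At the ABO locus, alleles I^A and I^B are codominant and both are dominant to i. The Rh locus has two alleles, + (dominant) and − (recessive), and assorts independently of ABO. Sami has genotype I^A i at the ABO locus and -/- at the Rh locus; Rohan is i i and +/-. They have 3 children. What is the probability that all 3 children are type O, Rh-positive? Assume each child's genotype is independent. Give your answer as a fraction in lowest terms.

1/64

ABO cross I^A i × i i → 1/2 O, 1/2 A.
Rh cross -/- × +/- → 1/2 Rh+, 1/2 Rh-; so P(type O, Rh-positive) = 1/2 × 1/2 = 1/4 per child.
All 3 independent: (1/4)^3 = 1/64.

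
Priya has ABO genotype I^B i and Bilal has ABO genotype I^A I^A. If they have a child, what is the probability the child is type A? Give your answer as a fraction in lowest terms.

ABO cross I^B i × I^A I^A → offspring phenotypes: 1/2 A, 1/2 AB.
So P(type A) = 1/2.

1/2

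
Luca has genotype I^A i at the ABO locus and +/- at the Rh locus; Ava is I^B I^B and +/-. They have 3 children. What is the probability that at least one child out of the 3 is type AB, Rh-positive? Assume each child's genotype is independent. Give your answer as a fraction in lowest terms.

387/512

ABO cross I^A i × I^B I^B → 1/2 B, 1/2 AB.
Rh cross +/- × +/- → 3/4 Rh+, 1/4 Rh-; so P(type AB, Rh-positive) = 1/2 × 3/4 = 3/8 per child.
P(none) = (5/8)^3 = 125/512; P(at least one) = 1 − 125/512 = 387/512.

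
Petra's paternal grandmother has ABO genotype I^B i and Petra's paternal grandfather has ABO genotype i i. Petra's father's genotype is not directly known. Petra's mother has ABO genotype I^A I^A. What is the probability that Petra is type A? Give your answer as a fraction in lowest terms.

3/4

Petra's father's ABO genotype from I^B i × i i: 1/2 I^B i, 1/2 i i.
Crossing each possibility with the mother I^A I^A and summing P(type A): 1/2·1/2 + 1/2·1 = 3/4.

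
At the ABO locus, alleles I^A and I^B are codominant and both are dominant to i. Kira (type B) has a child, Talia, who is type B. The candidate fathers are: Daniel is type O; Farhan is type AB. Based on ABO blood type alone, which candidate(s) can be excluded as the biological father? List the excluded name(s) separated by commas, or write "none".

none

A candidate is excluded only if no genotype consistent with his phenotype could produce a type B child with a type B mother.
Every candidate has at least one consistent genotype combination, so none can be excluded.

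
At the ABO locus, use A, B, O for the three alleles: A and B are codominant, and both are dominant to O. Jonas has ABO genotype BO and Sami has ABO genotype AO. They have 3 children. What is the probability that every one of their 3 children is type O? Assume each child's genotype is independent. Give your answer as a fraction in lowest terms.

ABO cross BO × AO → 1/4 O, 1/4 A, 1/4 B, 1/4 AB.
So P(type O) = 1/4 per child.
All 3 independent: (1/4)^3 = 1/64.

1/64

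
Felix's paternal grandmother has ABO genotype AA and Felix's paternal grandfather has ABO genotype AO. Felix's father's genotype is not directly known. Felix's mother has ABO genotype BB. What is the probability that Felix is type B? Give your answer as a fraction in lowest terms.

Felix's father's ABO genotype from AA × AO: 1/2 AA, 1/2 AO.
Crossing each possibility with the mother BB and summing P(type B): 1/2·0 + 1/2·1/2 = 1/4.

1/4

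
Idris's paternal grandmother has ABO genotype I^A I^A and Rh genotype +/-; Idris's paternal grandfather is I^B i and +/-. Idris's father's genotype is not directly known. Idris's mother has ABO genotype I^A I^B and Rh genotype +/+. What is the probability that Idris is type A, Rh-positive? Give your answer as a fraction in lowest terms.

Idris's father's ABO genotype from I^A I^A × I^B i: 1/2 I^A I^B, 1/2 I^A i.
Crossing each possibility with the mother I^A I^B and summing P(type A): 1/2·1/4 + 1/2·1/2 = 3/8.
Similarly for Rh via the father's Rh distribution: P(Rh+) = 1.
Independent loci: 3/8 × 1 = 3/8.

3/8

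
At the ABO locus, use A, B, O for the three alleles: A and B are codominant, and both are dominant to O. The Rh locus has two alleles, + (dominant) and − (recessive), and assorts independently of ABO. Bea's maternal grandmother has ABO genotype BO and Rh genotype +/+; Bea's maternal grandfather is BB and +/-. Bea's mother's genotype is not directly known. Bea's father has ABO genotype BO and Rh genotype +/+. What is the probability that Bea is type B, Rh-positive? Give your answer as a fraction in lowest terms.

7/8

Bea's mother's ABO genotype from BO × BB: 1/2 BB, 1/2 BO.
Crossing each possibility with the father BO and summing P(type B): 1/2·1 + 1/2·3/4 = 7/8.
Similarly for Rh via the mother's Rh distribution: P(Rh+) = 1.
Independent loci: 7/8 × 1 = 7/8.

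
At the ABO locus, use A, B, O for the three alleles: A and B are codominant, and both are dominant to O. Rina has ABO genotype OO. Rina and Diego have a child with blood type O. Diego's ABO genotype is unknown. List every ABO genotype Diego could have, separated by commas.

For each candidate genotype of Diego, check whether crossing it with OO can produce every observed child phenotype.
  AA → possible child types {A} ✗
  AB → possible child types {A, B} ✗
  AO → possible child types {O, A} ✓
  BB → possible child types {B} ✗
  BO → possible child types {O, B} ✓
  OO → possible child types {O} ✓

AO, BO, OO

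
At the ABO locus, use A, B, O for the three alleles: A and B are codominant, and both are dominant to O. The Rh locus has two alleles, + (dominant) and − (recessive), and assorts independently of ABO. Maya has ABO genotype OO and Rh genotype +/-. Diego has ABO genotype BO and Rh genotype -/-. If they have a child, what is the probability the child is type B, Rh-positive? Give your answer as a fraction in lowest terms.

ABO cross OO × BO → offspring phenotypes: 1/2 O, 1/2 B.
Rh cross +/- × -/- → 1/2 Rh+, 1/2 Rh-.
Independent loci: P(type B, Rh-positive) = 1/2 × 1/2 = 1/4.

1/4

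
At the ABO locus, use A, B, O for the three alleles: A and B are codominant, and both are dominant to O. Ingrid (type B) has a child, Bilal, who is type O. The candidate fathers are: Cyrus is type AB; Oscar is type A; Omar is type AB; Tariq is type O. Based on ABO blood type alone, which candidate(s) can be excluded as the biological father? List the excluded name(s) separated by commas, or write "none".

Cyrus, Omar

A candidate is excluded only if no genotype consistent with his phenotype could produce a type O child with a type B mother.
Cyrus (type AB): no genotype consistent with that phenotype can produce a type-O child with a type-B mother.
Omar (type AB): no genotype consistent with that phenotype can produce a type-O child with a type-B mother.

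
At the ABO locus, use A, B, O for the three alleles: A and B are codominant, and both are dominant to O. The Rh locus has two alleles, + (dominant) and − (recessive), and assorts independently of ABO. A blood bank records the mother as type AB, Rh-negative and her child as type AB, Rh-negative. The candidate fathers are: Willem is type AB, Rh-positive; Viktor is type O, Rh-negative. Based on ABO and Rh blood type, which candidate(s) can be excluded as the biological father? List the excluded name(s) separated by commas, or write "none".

Viktor

A candidate is excluded only if no genotype consistent with his phenotype could produce a type AB, Rh-negative child with a type AB, Rh-negative mother.
Viktor (type O, Rh-): no genotype consistent with that phenotype can produce a type-AB Rh- child with a type-AB mother.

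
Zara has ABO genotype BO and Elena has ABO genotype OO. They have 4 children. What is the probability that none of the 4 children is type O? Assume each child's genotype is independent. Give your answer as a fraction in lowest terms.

1/16

ABO cross BO × OO → 1/2 O, 1/2 B.
So P(type O) = 1/2 per child.
P(not type O) = 1/2 for one child; (1/2)^4 = 1/16.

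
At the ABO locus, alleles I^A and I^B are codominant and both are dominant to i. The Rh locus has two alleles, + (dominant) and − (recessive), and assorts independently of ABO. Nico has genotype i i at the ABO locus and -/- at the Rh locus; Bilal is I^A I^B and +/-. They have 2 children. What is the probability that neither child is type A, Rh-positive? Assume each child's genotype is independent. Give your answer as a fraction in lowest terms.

9/16

ABO cross i i × I^A I^B → 1/2 A, 1/2 B.
Rh cross -/- × +/- → 1/2 Rh+, 1/2 Rh-; so P(type A, Rh-positive) = 1/2 × 1/2 = 1/4 per child.
P(not type A, Rh-positive) = 3/4 for one child; (3/4)^2 = 9/16.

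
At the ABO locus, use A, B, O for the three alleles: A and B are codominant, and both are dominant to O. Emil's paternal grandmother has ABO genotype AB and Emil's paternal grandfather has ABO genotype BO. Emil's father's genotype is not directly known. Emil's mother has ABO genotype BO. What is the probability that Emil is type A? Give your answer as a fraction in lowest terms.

1/8

Emil's father's ABO genotype from AB × BO: 1/4 AB, 1/4 AO, 1/4 BB, 1/4 BO.
Crossing each possibility with the mother BO and summing P(type A): 1/4·1/4 + 1/4·1/4 + 1/4·0 + 1/4·0 = 1/8.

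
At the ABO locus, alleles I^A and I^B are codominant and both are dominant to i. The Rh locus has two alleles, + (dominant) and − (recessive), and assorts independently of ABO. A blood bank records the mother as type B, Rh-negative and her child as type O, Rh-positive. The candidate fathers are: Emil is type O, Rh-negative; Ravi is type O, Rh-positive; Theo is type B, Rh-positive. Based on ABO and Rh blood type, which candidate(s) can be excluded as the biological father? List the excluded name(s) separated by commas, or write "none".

A candidate is excluded only if no genotype consistent with his phenotype could produce a type O, Rh-positive child with a type B, Rh-negative mother.
Emil (type O, Rh-): no genotype consistent with that phenotype can produce a type-O Rh+ child with a type-B mother.

Emil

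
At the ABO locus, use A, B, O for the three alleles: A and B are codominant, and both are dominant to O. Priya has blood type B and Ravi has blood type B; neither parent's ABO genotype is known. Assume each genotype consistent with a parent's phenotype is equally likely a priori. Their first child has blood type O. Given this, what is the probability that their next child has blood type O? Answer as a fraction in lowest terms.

1/4

Possible genotypes: Priya ∈ {BB, BO}; Ravi ∈ {BB, BO}.
Weight each parental genotype pair by prior × P(type-O child):
  BO × BO: posterior weight 1; P(next child type O) = 1/4.
Weighted sum = 1/4.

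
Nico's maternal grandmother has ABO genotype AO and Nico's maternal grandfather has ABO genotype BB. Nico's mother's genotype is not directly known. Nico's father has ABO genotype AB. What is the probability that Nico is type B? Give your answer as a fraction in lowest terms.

3/8

Nico's mother's ABO genotype from AO × BB: 1/2 AB, 1/2 BO.
Crossing each possibility with the father AB and summing P(type B): 1/2·1/4 + 1/2·1/2 = 3/8.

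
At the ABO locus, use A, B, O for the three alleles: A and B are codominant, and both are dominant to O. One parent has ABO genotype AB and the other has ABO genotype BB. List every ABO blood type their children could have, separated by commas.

Gametes from AB × BB give offspring ABO genotypes AB, BB, i.e. phenotypes B, AB.

B, AB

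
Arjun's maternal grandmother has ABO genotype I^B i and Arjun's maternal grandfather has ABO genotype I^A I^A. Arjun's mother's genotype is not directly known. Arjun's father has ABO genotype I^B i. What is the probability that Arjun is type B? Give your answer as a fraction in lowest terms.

3/8

Arjun's mother's ABO genotype from I^B i × I^A I^A: 1/2 I^A I^B, 1/2 I^A i.
Crossing each possibility with the father I^B i and summing P(type B): 1/2·1/2 + 1/2·1/4 = 3/8.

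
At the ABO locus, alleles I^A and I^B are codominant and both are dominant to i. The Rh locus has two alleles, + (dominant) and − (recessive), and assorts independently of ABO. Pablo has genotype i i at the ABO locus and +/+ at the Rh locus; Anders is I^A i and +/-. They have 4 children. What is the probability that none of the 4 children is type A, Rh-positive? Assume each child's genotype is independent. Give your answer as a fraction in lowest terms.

ABO cross i i × I^A i → 1/2 O, 1/2 A.
Rh cross +/+ × +/- → 1 Rh+; so P(type A, Rh-positive) = 1/2 × 1 = 1/2 per child.
P(not type A, Rh-positive) = 1/2 for one child; (1/2)^4 = 1/16.

1/16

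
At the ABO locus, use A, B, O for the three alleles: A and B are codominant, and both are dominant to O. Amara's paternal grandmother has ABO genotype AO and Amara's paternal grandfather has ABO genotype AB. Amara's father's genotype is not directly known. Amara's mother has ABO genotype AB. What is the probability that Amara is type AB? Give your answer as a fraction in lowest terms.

3/8

Amara's father's ABO genotype from AO × AB: 1/4 AA, 1/4 AB, 1/4 AO, 1/4 BO.
Crossing each possibility with the mother AB and summing P(type AB): 1/4·1/2 + 1/4·1/2 + 1/4·1/4 + 1/4·1/4 = 3/8.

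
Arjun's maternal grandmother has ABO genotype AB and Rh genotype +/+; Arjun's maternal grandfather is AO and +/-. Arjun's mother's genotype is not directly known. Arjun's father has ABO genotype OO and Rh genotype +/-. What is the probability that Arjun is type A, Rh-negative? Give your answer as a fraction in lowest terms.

1/16

Arjun's mother's ABO genotype from AB × AO: 1/4 AA, 1/4 AB, 1/4 AO, 1/4 BO.
Crossing each possibility with the father OO and summing P(type A): 1/4·1 + 1/4·1/2 + 1/4·1/2 + 1/4·0 = 1/2.
Similarly for Rh via the mother's Rh distribution: P(Rh-) = 1/8.
Independent loci: 1/2 × 1/8 = 1/16.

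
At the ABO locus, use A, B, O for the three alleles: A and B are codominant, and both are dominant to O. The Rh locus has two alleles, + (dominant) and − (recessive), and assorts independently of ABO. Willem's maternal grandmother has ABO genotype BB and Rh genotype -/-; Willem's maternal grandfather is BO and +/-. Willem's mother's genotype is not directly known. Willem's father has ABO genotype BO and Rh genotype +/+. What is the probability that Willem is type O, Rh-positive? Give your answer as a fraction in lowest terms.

Willem's mother's ABO genotype from BB × BO: 1/2 BB, 1/2 BO.
Crossing each possibility with the father BO and summing P(type O): 1/2·0 + 1/2·1/4 = 1/8.
Similarly for Rh via the mother's Rh distribution: P(Rh+) = 1.
Independent loci: 1/8 × 1 = 1/8.

1/8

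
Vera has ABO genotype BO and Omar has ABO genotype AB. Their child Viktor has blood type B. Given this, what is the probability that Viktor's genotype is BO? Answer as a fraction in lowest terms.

Cross BO × AB → 1/4 AB, 1/4 AO, 1/4 BB, 1/4 BO.
Type-B genotypes among offspring: BB (1/4), BO (1/4); total 1/2.
P(BO | type B) = (1/4) / (1/2) = 1/2.

1/2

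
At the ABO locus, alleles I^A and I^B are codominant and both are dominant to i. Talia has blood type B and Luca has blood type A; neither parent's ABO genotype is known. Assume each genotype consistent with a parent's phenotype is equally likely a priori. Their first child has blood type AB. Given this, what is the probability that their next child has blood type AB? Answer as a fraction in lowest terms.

25/36

Possible genotypes: Talia ∈ {I^B I^B, I^B i}; Luca ∈ {I^A I^A, I^A i}.
Weight each parental genotype pair by prior × P(type-AB child):
  I^B I^B × I^A I^A: posterior weight 4/9; P(next child type AB) = 1.
  I^B I^B × I^A i: posterior weight 2/9; P(next child type AB) = 1/2.
  I^B i × I^A I^A: posterior weight 2/9; P(next child type AB) = 1/2.
  I^B i × I^A i: posterior weight 1/9; P(next child type AB) = 1/4.
Weighted sum = 25/36.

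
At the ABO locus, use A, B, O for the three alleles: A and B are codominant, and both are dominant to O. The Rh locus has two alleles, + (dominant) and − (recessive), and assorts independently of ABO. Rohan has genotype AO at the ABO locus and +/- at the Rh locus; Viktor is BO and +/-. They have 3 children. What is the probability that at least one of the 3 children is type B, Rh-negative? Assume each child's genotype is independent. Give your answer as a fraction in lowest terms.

ABO cross AO × BO → 1/4 O, 1/4 A, 1/4 B, 1/4 AB.
Rh cross +/- × +/- → 3/4 Rh+, 1/4 Rh-; so P(type B, Rh-negative) = 1/4 × 1/4 = 1/16 per child.
P(none) = (15/16)^3 = 3375/4096; P(at least one) = 1 − 3375/4096 = 721/4096.

721/4096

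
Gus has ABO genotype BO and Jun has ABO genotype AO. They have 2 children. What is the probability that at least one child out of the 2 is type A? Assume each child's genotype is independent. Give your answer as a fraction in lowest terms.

7/16

ABO cross BO × AO → 1/4 O, 1/4 A, 1/4 B, 1/4 AB.
So P(type A) = 1/4 per child.
P(none) = (3/4)^2 = 9/16; P(at least one) = 1 − 9/16 = 7/16.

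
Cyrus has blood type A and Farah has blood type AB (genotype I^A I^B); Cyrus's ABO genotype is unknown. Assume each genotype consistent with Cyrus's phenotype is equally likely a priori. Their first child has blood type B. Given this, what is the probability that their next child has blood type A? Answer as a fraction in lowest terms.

1/2

Possible genotypes: Cyrus ∈ {I^A I^A, I^A i}; Farah ∈ {I^A I^B}.
Weight each parental genotype pair by prior × P(type-B child):
  I^A i × I^A I^B: posterior weight 1; P(next child type A) = 1/2.
Weighted sum = 1/2.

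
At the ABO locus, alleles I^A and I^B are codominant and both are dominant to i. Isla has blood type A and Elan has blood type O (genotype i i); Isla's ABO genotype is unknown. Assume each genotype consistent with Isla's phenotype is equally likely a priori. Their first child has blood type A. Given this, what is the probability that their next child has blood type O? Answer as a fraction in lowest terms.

Possible genotypes: Isla ∈ {I^A I^A, I^A i}; Elan ∈ {i i}.
Weight each parental genotype pair by prior × P(type-A child):
  I^A I^A × i i: posterior weight 2/3; P(next child type O) = 0.
  I^A i × i i: posterior weight 1/3; P(next child type O) = 1/2.
Weighted sum = 1/6.

1/6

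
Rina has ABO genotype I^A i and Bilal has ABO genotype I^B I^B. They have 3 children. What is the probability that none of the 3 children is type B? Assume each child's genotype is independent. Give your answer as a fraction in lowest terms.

ABO cross I^A i × I^B I^B → 1/2 B, 1/2 AB.
So P(type B) = 1/2 per child.
P(not type B) = 1/2 for one child; (1/2)^3 = 1/8.

1/8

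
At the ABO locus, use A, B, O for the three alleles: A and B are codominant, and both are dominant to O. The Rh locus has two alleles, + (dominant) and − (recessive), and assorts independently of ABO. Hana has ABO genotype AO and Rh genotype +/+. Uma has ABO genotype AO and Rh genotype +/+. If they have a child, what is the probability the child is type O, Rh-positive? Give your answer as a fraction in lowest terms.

ABO cross AO × AO → offspring phenotypes: 1/4 O, 3/4 A.
Rh cross +/+ × +/+ → 1 Rh+.
Independent loci: P(type O, Rh-positive) = 1/4 × 1 = 1/4.

1/4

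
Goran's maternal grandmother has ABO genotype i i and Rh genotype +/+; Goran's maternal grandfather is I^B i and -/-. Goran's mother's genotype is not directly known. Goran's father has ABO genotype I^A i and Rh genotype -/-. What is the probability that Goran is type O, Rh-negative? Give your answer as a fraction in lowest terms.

3/16

Goran's mother's ABO genotype from i i × I^B i: 1/2 I^B i, 1/2 i i.
Crossing each possibility with the father I^A i and summing P(type O): 1/2·1/4 + 1/2·1/2 = 3/8.
Similarly for Rh via the mother's Rh distribution: P(Rh-) = 1/2.
Independent loci: 3/8 × 1/2 = 3/16.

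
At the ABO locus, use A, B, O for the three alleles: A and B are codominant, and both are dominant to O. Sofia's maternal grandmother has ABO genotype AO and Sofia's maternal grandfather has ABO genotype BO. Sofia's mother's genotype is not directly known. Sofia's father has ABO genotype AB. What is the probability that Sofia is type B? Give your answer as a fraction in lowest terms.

3/8

Sofia's mother's ABO genotype from AO × BO: 1/4 AB, 1/4 AO, 1/4 BO, 1/4 OO.
Crossing each possibility with the father AB and summing P(type B): 1/4·1/4 + 1/4·1/4 + 1/4·1/2 + 1/4·1/2 = 3/8.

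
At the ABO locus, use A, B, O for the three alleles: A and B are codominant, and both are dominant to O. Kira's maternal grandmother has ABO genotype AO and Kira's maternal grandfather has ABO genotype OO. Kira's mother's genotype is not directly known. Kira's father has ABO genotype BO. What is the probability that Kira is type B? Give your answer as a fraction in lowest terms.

Kira's mother's ABO genotype from AO × OO: 1/2 AO, 1/2 OO.
Crossing each possibility with the father BO and summing P(type B): 1/2·1/4 + 1/2·1/2 = 3/8.

3/8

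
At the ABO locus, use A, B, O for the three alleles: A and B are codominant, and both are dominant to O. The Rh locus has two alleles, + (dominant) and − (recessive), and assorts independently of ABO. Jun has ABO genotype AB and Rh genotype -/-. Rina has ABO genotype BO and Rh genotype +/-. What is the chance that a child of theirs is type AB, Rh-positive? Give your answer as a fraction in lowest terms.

1/8

ABO cross AB × BO → offspring phenotypes: 1/4 A, 1/2 B, 1/4 AB.
Rh cross -/- × +/- → 1/2 Rh+, 1/2 Rh-.
Independent loci: P(type AB, Rh-positive) = 1/4 × 1/2 = 1/8.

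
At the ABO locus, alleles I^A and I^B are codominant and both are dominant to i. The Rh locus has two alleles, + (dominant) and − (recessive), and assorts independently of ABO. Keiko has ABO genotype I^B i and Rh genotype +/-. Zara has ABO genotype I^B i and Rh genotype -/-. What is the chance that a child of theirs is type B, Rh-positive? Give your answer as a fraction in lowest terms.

3/8

ABO cross I^B i × I^B i → offspring phenotypes: 1/4 O, 3/4 B.
Rh cross +/- × -/- → 1/2 Rh+, 1/2 Rh-.
Independent loci: P(type B, Rh-positive) = 3/4 × 1/2 = 3/8.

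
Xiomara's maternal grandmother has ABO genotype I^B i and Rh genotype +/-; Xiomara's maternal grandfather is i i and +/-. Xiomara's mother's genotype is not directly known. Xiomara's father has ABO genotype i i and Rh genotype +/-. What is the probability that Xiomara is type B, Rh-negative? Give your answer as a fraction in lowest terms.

1/16

Xiomara's mother's ABO genotype from I^B i × i i: 1/2 I^B i, 1/2 i i.
Crossing each possibility with the father i i and summing P(type B): 1/2·1/2 + 1/2·0 = 1/4.
Similarly for Rh via the mother's Rh distribution: P(Rh-) = 1/4.
Independent loci: 1/4 × 1/4 = 1/16.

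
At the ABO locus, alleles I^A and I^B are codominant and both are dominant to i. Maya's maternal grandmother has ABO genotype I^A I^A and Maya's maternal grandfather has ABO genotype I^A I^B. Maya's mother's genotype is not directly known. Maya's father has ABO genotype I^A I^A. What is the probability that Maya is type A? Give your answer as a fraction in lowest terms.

Maya's mother's ABO genotype from I^A I^A × I^A I^B: 1/2 I^A I^A, 1/2 I^A I^B.
Crossing each possibility with the father I^A I^A and summing P(type A): 1/2·1 + 1/2·1/2 = 3/4.

3/4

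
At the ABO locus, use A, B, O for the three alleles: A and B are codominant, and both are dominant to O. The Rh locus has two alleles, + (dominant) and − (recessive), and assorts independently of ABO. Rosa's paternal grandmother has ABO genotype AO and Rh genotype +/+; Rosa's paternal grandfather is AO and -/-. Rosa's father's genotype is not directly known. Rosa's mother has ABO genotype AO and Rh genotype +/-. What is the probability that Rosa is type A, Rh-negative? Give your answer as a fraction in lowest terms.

Rosa's father's ABO genotype from AO × AO: 1/4 AA, 1/2 AO, 1/4 OO.
Crossing each possibility with the mother AO and summing P(type A): 1/4·1 + 1/2·3/4 + 1/4·1/2 = 3/4.
Similarly for Rh via the father's Rh distribution: P(Rh-) = 1/4.
Independent loci: 3/4 × 1/4 = 3/16.

3/16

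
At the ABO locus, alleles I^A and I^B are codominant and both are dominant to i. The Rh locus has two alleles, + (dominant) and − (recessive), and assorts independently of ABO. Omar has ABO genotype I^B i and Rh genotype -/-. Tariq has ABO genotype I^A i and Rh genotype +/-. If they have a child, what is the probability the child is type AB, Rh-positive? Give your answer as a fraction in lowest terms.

1/8

ABO cross I^B i × I^A i → offspring phenotypes: 1/4 O, 1/4 A, 1/4 B, 1/4 AB.
Rh cross -/- × +/- → 1/2 Rh+, 1/2 Rh-.
Independent loci: P(type AB, Rh-positive) = 1/4 × 1/2 = 1/8.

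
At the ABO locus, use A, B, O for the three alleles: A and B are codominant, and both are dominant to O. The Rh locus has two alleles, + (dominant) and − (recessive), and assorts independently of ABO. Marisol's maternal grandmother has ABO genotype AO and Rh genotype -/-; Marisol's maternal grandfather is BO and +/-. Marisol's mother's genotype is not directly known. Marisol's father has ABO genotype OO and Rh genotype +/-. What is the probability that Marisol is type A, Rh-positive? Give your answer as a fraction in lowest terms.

5/32

Marisol's mother's ABO genotype from AO × BO: 1/4 AB, 1/4 AO, 1/4 BO, 1/4 OO.
Crossing each possibility with the father OO and summing P(type A): 1/4·1/2 + 1/4·1/2 + 1/4·0 + 1/4·0 = 1/4.
Similarly for Rh via the mother's Rh distribution: P(Rh+) = 5/8.
Independent loci: 1/4 × 5/8 = 5/32.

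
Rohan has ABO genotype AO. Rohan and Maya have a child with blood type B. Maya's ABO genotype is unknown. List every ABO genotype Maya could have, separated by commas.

AB, BB, BO

For each candidate genotype of Maya, check whether crossing it with AO can produce every observed child phenotype.
  AA → possible child types {A} ✗
  AB → possible child types {A, B, AB} ✓
  AO → possible child types {O, A} ✗
  BB → possible child types {B, AB} ✓
  BO → possible child types {O, A, B, AB} ✓
  OO → possible child types {O, A} ✗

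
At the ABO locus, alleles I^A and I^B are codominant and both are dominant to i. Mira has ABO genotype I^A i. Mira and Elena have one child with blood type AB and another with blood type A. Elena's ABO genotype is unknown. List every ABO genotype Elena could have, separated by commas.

For each candidate genotype of Elena, check whether crossing it with I^A i can produce every observed child phenotype.
  I^A I^A → possible child types {A} ✗
  I^A I^B → possible child types {A, B, AB} ✓
  I^A i → possible child types {O, A} ✗
  I^B I^B → possible child types {B, AB} ✗
  I^B i → possible child types {O, A, B, AB} ✓
  i i → possible child types {O, A} ✗

I^A I^B, I^B i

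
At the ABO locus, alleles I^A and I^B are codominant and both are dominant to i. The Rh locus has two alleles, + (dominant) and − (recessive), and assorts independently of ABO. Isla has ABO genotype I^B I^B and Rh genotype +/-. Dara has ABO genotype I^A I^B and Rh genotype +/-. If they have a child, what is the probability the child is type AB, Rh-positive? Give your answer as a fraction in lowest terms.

3/8

ABO cross I^B I^B × I^A I^B → offspring phenotypes: 1/2 B, 1/2 AB.
Rh cross +/- × +/- → 3/4 Rh+, 1/4 Rh-.
Independent loci: P(type AB, Rh-positive) = 1/2 × 3/4 = 3/8.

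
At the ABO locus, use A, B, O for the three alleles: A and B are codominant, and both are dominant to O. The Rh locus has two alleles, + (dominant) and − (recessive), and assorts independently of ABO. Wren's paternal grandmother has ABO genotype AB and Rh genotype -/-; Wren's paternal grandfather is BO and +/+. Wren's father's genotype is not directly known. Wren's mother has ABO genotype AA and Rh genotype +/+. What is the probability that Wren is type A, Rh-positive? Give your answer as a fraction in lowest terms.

Wren's father's ABO genotype from AB × BO: 1/4 AB, 1/4 AO, 1/4 BB, 1/4 BO.
Crossing each possibility with the mother AA and summing P(type A): 1/4·1/2 + 1/4·1 + 1/4·0 + 1/4·1/2 = 1/2.
Similarly for Rh via the father's Rh distribution: P(Rh+) = 1.
Independent loci: 1/2 × 1 = 1/2.

1/2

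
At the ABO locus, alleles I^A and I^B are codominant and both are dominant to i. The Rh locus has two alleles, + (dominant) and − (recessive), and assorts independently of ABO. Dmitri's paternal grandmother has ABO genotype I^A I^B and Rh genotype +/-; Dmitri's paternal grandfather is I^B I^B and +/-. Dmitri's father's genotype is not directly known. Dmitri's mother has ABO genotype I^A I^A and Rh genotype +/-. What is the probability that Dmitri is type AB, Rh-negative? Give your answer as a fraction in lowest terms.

3/16

Dmitri's father's ABO genotype from I^A I^B × I^B I^B: 1/2 I^A I^B, 1/2 I^B I^B.
Crossing each possibility with the mother I^A I^A and summing P(type AB): 1/2·1/2 + 1/2·1 = 3/4.
Similarly for Rh via the father's Rh distribution: P(Rh-) = 1/4.
Independent loci: 3/4 × 1/4 = 3/16.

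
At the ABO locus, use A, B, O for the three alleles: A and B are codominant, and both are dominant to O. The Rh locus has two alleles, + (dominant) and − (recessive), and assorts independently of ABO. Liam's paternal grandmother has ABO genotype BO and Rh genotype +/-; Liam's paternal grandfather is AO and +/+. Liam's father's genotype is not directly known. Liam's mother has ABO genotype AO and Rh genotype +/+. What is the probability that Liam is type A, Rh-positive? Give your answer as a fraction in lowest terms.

Liam's father's ABO genotype from BO × AO: 1/4 AB, 1/4 AO, 1/4 BO, 1/4 OO.
Crossing each possibility with the mother AO and summing P(type A): 1/4·1/2 + 1/4·3/4 + 1/4·1/4 + 1/4·1/2 = 1/2.
Similarly for Rh via the father's Rh distribution: P(Rh+) = 1.
Independent loci: 1/2 × 1 = 1/2.

1/2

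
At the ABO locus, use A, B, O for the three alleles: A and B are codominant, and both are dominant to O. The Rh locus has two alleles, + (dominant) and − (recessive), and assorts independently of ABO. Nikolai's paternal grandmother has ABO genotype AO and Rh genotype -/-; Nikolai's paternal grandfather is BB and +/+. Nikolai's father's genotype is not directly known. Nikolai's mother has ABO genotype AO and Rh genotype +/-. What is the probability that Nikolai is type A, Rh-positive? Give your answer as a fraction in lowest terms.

Nikolai's father's ABO genotype from AO × BB: 1/2 AB, 1/2 BO.
Crossing each possibility with the mother AO and summing P(type A): 1/2·1/2 + 1/2·1/4 = 3/8.
Similarly for Rh via the father's Rh distribution: P(Rh+) = 3/4.
Independent loci: 3/8 × 3/4 = 9/32.

9/32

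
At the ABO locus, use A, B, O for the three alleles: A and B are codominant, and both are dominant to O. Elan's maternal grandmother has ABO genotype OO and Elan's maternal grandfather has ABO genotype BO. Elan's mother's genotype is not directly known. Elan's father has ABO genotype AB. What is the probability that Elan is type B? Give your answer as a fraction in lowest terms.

1/2

Elan's mother's ABO genotype from OO × BO: 1/2 BO, 1/2 OO.
Crossing each possibility with the father AB and summing P(type B): 1/2·1/2 + 1/2·1/2 = 1/2.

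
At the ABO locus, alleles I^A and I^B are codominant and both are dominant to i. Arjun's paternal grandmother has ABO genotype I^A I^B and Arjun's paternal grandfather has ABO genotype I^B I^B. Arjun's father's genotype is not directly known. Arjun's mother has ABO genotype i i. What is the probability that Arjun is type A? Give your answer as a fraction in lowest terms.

1/4

Arjun's father's ABO genotype from I^A I^B × I^B I^B: 1/2 I^A I^B, 1/2 I^B I^B.
Crossing each possibility with the mother i i and summing P(type A): 1/2·1/2 + 1/2·0 = 1/4.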